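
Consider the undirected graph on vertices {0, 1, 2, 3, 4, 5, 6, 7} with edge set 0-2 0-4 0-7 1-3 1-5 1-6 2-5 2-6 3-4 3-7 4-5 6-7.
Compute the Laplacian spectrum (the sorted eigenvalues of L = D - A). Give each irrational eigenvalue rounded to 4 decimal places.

With the vertex order [0, 1, 2, 3, 4, 5, 6, 7], the degrees are [3, 3, 3, 3, 3, 3, 3, 3], giving D = diag(3, 3, 3, 3, 3, 3, 3, 3) and L = D - A. The multiplicity of 0 as a Laplacian eigenvalue equals the number of connected components. The single zero eigenvalue shows the graph is connected. The largest eigenvalue, 6, is at most the vertex count 8.

[0, 2, 2, 2, 4, 4, 4, 6]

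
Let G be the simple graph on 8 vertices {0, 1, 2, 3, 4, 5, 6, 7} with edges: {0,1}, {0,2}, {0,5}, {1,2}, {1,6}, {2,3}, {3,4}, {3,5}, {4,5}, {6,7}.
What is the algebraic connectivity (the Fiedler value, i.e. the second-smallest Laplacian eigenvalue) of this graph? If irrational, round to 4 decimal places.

Each diagonal entry of L is the vertex degree and each off-diagonal entry is -1 where an edge is present, 0 otherwise; in the order [0, 1, 2, 3, 4, 5, 6, 7] the diagonal is [3, 3, 3, 3, 2, 3, 2, 1]. The smallest Laplacian eigenvalue is always 0. The next one, lambda_2 = 0.3376, measures how hard the graph is to disconnect: larger values mean better connectivity. By the matrix-tree theorem the graph has (1/8) * product of the nonzero eigenvalues = 30 spanning trees.

0.3376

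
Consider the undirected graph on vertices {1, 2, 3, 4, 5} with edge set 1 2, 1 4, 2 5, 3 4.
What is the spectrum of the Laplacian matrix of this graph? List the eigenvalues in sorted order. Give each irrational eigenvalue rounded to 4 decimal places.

With the vertex order [1, 2, 3, 4, 5], the degrees are [2, 2, 1, 2, 1], giving D = diag(2, 2, 1, 2, 1) and L = D - A. Diagonalising L (or applying a numerical eigensolver to the 5x5 matrix) gives the spectrum above. The eigenvalues sum to 8, which equals trace(L) = 2|E|.

[0, 0.3820, 1.3820, 2.6180, 3.6180]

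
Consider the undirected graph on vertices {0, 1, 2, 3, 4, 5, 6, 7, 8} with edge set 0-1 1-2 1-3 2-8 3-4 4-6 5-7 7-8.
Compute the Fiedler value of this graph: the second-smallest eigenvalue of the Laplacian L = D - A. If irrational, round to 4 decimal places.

0.1506

Each diagonal entry of L is the vertex degree and each off-diagonal entry is -1 where an edge is present, 0 otherwise; in the order [0, 1, 2, 3, 4, 5, 6, 7, 8] the diagonal is [1, 3, 2, 2, 2, 1, 1, 2, 2]. The sorted Laplacian eigenvalues are [0, 0.1506, 0.4266, 1, 1.4229, 2.1724, 3, 3.4576, 4.3699]; the algebraic connectivity is the second entry, 0.1506. There is one zero in the spectrum, matching the 1 component.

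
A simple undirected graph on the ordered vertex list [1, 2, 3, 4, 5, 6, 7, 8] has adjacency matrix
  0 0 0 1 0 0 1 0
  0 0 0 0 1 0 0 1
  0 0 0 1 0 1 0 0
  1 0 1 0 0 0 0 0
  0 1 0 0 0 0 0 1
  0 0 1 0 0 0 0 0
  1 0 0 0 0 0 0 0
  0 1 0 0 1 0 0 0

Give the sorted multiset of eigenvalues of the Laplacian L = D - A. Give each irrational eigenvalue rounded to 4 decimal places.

Reading degrees in the order [1, 2, 3, 4, 5, 6, 7, 8] gives [2, 2, 2, 2, 2, 1, 1, 2]; set D = diag(2, 2, 2, 2, 2, 1, 1, 2) and form L = D - A. The multiplicity of 0 as a Laplacian eigenvalue equals the number of connected components. The 2 zero eigenvalues correspond to the 2 connected components. The largest eigenvalue, 3.6180, is at most the vertex count 8.

[0, 0, 0.3820, 1.3820, 2.6180, 3, 3, 3.6180]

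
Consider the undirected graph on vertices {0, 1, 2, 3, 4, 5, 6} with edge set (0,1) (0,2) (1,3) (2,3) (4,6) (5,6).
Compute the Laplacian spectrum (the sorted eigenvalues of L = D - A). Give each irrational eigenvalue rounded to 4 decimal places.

Reading degrees in the order [0, 1, 2, 3, 4, 5, 6] gives [2, 2, 2, 2, 1, 1, 2]; set D = diag(2, 2, 2, 2, 1, 1, 2) and form L = D - A. The multiplicity of 0 as a Laplacian eigenvalue equals the number of connected components. The 2 zero eigenvalues correspond to the 2 connected components.

[0, 0, 1, 2, 2, 3, 4]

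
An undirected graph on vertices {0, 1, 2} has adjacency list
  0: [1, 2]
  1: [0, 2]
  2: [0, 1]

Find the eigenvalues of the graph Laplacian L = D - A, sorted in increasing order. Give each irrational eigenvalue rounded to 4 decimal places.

Each diagonal entry of L is the vertex degree and each off-diagonal entry is -1 where an edge is present, 0 otherwise; in the order [0, 1, 2] the diagonal is [2, 2, 2]. Diagonalising L (or applying a numerical eigensolver to the 3x3 matrix) gives the spectrum above. The single zero eigenvalue shows the graph is connected. The largest eigenvalue, 3, is at most the vertex count 3.

[0, 3, 3]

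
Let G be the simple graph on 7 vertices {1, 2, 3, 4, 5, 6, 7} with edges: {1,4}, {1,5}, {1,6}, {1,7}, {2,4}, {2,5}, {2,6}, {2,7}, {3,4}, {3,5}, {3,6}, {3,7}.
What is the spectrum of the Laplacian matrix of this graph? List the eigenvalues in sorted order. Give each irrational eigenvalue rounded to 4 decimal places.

[0, 3, 3, 3, 4, 4, 7]

With the vertex order [1, 2, 3, 4, 5, 6, 7], the degrees are [4, 4, 4, 3, 3, 3, 3], giving D = diag(4, 4, 4, 3, 3, 3, 3) and L = D - A. Diagonalising L (or applying a numerical eigensolver to the 7x7 matrix) gives the spectrum above. The single zero eigenvalue shows the graph is connected.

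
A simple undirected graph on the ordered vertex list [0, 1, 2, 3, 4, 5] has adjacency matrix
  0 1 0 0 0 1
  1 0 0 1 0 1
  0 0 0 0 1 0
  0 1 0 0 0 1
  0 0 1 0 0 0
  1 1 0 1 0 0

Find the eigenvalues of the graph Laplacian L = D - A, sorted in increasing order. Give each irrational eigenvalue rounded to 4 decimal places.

With the vertex order [0, 1, 2, 3, 4, 5], the degrees are [2, 3, 1, 2, 1, 3], giving D = diag(2, 3, 1, 2, 1, 3) and L = D - A. Diagonalising L (or applying a numerical eigensolver to the 6x6 matrix) gives the spectrum above. The 2 zero eigenvalues correspond to the 2 connected components. There are 2 zeros in the spectrum, matching the 2 components.

[0, 0, 2, 2, 4, 4]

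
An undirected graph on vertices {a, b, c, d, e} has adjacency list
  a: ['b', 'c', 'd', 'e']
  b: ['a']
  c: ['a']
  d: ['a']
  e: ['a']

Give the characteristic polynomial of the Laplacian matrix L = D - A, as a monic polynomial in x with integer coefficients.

Reading degrees in the order [a, b, c, d, e] gives [4, 1, 1, 1, 1]; set D = diag(4, 1, 1, 1, 1) and form L = D - A. The eigenvalues of L are [0, 1, 1, 1, 5]; the characteristic polynomial is the product of (x - lambda_i), which multiplies out to x^5 - 8x^4 + 18x^3 - 16x^2 + 5x. The constant term is 0 because L is singular (the all-ones vector lies in its kernel). There is one zero in the spectrum, matching the 1 component.

x^5 - 8x^4 + 18x^3 - 16x^2 + 5x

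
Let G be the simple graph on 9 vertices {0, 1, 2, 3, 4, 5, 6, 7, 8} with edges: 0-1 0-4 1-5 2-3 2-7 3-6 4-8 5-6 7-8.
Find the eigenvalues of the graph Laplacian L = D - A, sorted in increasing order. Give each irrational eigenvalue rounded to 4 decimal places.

[0, 0.4679, 0.4679, 1.6527, 1.6527, 3, 3, 3.8794, 3.8794]

Reading degrees in the order [0, 1, 2, 3, 4, 5, 6, 7, 8] gives [2, 2, 2, 2, 2, 2, 2, 2, 2]; set D = diag(2, 2, 2, 2, 2, 2, 2, 2, 2) and form L = D - A. The multiplicity of 0 as a Laplacian eigenvalue equals the number of connected components. The single zero eigenvalue shows the graph is connected. There is one zero in the spectrum, matching the 1 component.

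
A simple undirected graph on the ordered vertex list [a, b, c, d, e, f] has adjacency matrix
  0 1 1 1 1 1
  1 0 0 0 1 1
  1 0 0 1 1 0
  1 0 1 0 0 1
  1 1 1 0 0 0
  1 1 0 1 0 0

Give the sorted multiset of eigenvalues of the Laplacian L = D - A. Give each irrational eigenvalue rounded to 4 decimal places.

Each diagonal entry of L is the vertex degree and each off-diagonal entry is -1 where an edge is present, 0 otherwise; in the order [a, b, c, d, e, f] the diagonal is [5, 3, 3, 3, 3, 3]. L is symmetric positive semidefinite, so every eigenvalue is real and nonnegative. The single zero eigenvalue shows the graph is connected.

[0, 2.3820, 2.3820, 4.6180, 4.6180, 6]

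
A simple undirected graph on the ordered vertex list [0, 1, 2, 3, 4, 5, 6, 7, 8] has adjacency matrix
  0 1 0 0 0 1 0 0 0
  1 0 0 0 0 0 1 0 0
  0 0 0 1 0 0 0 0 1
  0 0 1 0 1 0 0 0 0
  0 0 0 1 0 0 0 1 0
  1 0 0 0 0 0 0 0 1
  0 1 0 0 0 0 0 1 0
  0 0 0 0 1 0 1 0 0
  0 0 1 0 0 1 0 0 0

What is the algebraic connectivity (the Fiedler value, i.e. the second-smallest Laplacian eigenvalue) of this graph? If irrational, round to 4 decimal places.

0.4679

Each diagonal entry of L is the vertex degree and each off-diagonal entry is -1 where an edge is present, 0 otherwise; in the order [0, 1, 2, 3, 4, 5, 6, 7, 8] the diagonal is [2, 2, 2, 2, 2, 2, 2, 2, 2]. Computing the eigenvalues of L and sorting gives [0, 0.4679, 0.4679, 1.6527, 1.6527, 3, 3, 3.8794, 3.8794]. The Fiedler value lambda_2 = 0.4679 is strictly positive, so the graph is connected. The largest eigenvalue, 3.8794, is at most the vertex count 9.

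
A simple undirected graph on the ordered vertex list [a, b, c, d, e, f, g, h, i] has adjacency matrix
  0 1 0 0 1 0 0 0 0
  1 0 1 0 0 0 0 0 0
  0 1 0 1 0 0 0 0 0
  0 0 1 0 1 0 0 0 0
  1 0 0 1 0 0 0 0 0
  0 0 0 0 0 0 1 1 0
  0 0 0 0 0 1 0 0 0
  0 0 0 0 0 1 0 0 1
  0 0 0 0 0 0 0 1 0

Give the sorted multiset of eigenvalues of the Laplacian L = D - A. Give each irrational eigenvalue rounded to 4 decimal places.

[0, 0, 0.5858, 1.3820, 1.3820, 2, 3.4142, 3.6180, 3.6180]

With the vertex order [a, b, c, d, e, f, g, h, i], the degrees are [2, 2, 2, 2, 2, 2, 1, 2, 1], giving D = diag(2, 2, 2, 2, 2, 2, 1, 2, 1) and L = D - A. The multiplicity of 0 as a Laplacian eigenvalue equals the number of connected components. The 2 zero eigenvalues correspond to the 2 connected components. The largest eigenvalue, 3.6180, is at most the vertex count 9.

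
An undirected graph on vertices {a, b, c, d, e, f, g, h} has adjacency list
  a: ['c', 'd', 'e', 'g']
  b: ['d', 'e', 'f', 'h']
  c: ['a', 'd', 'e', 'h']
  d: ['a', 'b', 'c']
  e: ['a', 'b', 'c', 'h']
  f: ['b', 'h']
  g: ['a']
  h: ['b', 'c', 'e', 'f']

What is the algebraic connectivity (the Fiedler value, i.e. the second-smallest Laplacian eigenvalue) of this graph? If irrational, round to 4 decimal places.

0.7619

Reading degrees in the order [a, b, c, d, e, f, g, h] gives [4, 4, 4, 3, 4, 2, 1, 4]; set D = diag(4, 4, 4, 3, 4, 2, 1, 4) and form L = D - A. Computing the eigenvalues of L and sorting gives [0, 0.7619, 1.7404, 3.1061, 4, 4.6017, 5.7127, 6.0771]. The Fiedler value lambda_2 = 0.7619 is strictly positive, so the graph is connected.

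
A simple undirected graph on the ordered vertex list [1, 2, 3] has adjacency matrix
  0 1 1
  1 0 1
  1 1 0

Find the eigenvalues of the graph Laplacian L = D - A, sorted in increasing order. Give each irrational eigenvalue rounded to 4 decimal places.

With the vertex order [1, 2, 3], the degrees are [2, 2, 2], giving D = diag(2, 2, 2) and L = D - A. Diagonalising L (or applying a numerical eigensolver to the 3x3 matrix) gives the spectrum above.

[0, 3, 3]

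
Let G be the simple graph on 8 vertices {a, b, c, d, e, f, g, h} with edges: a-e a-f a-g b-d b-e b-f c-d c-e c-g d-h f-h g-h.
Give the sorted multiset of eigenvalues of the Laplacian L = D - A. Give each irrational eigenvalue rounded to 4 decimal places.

[0, 2, 2, 2, 4, 4, 4, 6]

With the vertex order [a, b, c, d, e, f, g, h], the degrees are [3, 3, 3, 3, 3, 3, 3, 3], giving D = diag(3, 3, 3, 3, 3, 3, 3, 3) and L = D - A. L is symmetric positive semidefinite, so every eigenvalue is real and nonnegative. The single zero eigenvalue shows the graph is connected. There is one zero in the spectrum, matching the 1 component.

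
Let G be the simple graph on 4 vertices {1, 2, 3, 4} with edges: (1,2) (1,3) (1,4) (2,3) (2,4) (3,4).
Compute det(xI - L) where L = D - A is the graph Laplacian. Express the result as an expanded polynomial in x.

x^4 - 12x^3 + 48x^2 - 64x

Reading degrees in the order [1, 2, 3, 4] gives [3, 3, 3, 3]; set D = diag(3, 3, 3, 3) and form L = D - A. L has integer entries, so p(x) = det(xI - L) has integer coefficients. Expanding the determinant yields x^4 - 12x^3 + 48x^2 - 64x. Since p(0) = det(-L) = 0, x divides p(x).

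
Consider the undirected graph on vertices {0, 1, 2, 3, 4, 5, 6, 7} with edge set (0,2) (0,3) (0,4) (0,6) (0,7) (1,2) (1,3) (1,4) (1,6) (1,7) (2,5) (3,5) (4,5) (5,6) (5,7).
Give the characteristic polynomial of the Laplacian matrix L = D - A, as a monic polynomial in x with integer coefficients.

Reading degrees in the order [0, 1, 2, 3, 4, 5, 6, 7] gives [5, 5, 3, 3, 3, 5, 3, 3]; set D = diag(5, 5, 3, 3, 3, 5, 3, 3) and form L = D - A. Computing det(xI - L) by cofactor expansion (or equivalently via sum-over-permutations) gives x^8 - 30x^7 + 375x^6 - 2540x^5 + 10095x^4 - 23598x^3 + 30105x^2 - 16200x. The coefficient of x^7 equals -trace(L) = -30, matching the sum of degrees. By the matrix-tree theorem the graph has (1/8) * product of the nonzero eigenvalues = 2025 spanning trees. There is one zero in the spectrum, matching the 1 component.

x^8 - 30x^7 + 375x^6 - 2540x^5 + 10095x^4 - 23598x^3 + 30105x^2 - 16200x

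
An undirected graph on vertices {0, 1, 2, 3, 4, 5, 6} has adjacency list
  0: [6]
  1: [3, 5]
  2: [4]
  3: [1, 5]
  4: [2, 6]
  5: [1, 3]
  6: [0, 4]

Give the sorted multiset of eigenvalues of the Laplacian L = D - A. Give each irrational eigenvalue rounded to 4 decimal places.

[0, 0, 0.5858, 2, 3, 3, 3.4142]

Reading degrees in the order [0, 1, 2, 3, 4, 5, 6] gives [1, 2, 1, 2, 2, 2, 2]; set D = diag(1, 2, 1, 2, 2, 2, 2) and form L = D - A. The multiplicity of 0 as a Laplacian eigenvalue equals the number of connected components. The 2 zero eigenvalues correspond to the 2 connected components.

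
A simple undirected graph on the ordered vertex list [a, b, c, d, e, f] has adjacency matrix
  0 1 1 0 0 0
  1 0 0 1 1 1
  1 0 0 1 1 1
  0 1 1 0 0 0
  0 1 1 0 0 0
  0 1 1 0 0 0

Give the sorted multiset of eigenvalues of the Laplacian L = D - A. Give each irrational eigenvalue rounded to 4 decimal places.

Each diagonal entry of L is the vertex degree and each off-diagonal entry is -1 where an edge is present, 0 otherwise; in the order [a, b, c, d, e, f] the diagonal is [2, 4, 4, 2, 2, 2]. The multiplicity of 0 as a Laplacian eigenvalue equals the number of connected components.

[0, 2, 2, 2, 4, 6]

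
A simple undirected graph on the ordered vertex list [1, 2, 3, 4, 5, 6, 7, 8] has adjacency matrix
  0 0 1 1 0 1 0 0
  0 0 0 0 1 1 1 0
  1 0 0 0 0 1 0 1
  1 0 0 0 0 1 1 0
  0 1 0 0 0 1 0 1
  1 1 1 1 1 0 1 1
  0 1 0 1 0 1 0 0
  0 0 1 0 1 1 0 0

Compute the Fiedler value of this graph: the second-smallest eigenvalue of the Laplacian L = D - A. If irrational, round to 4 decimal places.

1.7530

Reading degrees in the order [1, 2, 3, 4, 5, 6, 7, 8] gives [3, 3, 3, 3, 3, 7, 3, 3]; set D = diag(3, 3, 3, 3, 3, 7, 3, 3) and form L = D - A. The smallest Laplacian eigenvalue is always 0. The next one, lambda_2 = 1.7530, measures how hard the graph is to disconnect: larger values mean better connectivity. By the matrix-tree theorem the graph has (1/8) * product of the nonzero eigenvalues = 841 spanning trees. The largest eigenvalue, 8, is at most the vertex count 8.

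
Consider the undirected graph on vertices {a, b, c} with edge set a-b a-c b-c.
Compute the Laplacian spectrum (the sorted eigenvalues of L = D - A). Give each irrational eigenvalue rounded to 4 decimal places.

Reading degrees in the order [a, b, c] gives [2, 2, 2]; set D = diag(2, 2, 2) and form L = D - A. The multiplicity of 0 as a Laplacian eigenvalue equals the number of connected components.

[0, 3, 3]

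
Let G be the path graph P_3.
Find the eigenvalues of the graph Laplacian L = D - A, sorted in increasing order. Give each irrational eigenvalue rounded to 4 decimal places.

[0, 1, 3]

The graph has 3 vertices and degree multiset [2, 1, 1]; D is the diagonal matrix of degrees and L = D - A. The multiplicity of 0 as a Laplacian eigenvalue equals the number of connected components. By the matrix-tree theorem the graph has (1/3) * product of the nonzero eigenvalues = 1 spanning tree. There is one zero in the spectrum, matching the 1 component.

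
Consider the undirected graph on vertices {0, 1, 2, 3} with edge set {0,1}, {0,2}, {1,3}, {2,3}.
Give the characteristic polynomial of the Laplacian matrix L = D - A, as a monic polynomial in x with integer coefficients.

Each diagonal entry of L is the vertex degree and each off-diagonal entry is -1 where an edge is present, 0 otherwise; in the order [0, 1, 2, 3] the diagonal is [2, 2, 2, 2]. L has integer entries, so p(x) = det(xI - L) has integer coefficients. Expanding the determinant yields x^4 - 8x^3 + 20x^2 - 16x. The coefficient of x^3 equals -trace(L) = -8, matching the sum of degrees. By the matrix-tree theorem the graph has (1/4) * product of the nonzero eigenvalues = 4 spanning trees.

x^4 - 8x^3 + 20x^2 - 16x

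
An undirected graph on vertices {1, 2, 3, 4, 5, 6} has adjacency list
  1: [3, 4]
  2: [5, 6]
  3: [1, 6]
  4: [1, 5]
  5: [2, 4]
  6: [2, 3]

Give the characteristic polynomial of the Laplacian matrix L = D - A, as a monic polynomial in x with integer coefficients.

x^6 - 12x^5 + 54x^4 - 112x^3 + 105x^2 - 36x

With the vertex order [1, 2, 3, 4, 5, 6], the degrees are [2, 2, 2, 2, 2, 2], giving D = diag(2, 2, 2, 2, 2, 2) and L = D - A. The eigenvalues of L are [0, 1, 1, 3, 3, 4]; the characteristic polynomial is the product of (x - lambda_i), which multiplies out to x^6 - 12x^5 + 54x^4 - 112x^3 + 105x^2 - 36x. The coefficient of x^5 equals -trace(L) = -12, matching the sum of degrees. The eigenvalues sum to 12, which equals trace(L) = 2|E|. The largest eigenvalue, 4, is at most the vertex count 6.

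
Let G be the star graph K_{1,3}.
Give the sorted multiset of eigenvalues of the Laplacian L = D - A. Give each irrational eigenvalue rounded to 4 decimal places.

[0, 1, 1, 4]

The graph has 4 vertices and degree multiset [3, 1, 1, 1]; D is the diagonal matrix of degrees and L = D - A. Since every row of L sums to 0, the all-ones vector is in the kernel and 0 is an eigenvalue. The single zero eigenvalue shows the graph is connected.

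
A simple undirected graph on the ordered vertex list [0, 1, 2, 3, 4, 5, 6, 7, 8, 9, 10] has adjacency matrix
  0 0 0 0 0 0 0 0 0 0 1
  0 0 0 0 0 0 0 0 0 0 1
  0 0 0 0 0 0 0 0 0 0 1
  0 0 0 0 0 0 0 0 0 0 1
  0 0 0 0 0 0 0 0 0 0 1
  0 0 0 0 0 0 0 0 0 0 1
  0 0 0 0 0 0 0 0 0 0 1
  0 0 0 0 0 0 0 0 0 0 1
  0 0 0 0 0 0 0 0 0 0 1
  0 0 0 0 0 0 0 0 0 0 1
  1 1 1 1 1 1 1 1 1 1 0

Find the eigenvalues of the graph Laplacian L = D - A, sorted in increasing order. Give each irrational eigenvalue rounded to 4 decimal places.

[0, 1, 1, 1, 1, 1, 1, 1, 1, 1, 11]

Reading degrees in the order [0, 1, 2, 3, 4, 5, 6, 7, 8, 9, 10] gives [1, 1, 1, 1, 1, 1, 1, 1, 1, 1, 10]; set D = diag(1, 1, 1, 1, 1, 1, 1, 1, 1, 1, 10) and form L = D - A. Since every row of L sums to 0, the all-ones vector is in the kernel and 0 is an eigenvalue. The single zero eigenvalue shows the graph is connected. There is one zero in the spectrum, matching the 1 component.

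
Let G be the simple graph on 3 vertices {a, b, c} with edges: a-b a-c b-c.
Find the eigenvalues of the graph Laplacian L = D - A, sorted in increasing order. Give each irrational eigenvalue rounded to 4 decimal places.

[0, 3, 3]

Each diagonal entry of L is the vertex degree and each off-diagonal entry is -1 where an edge is present, 0 otherwise; in the order [a, b, c] the diagonal is [2, 2, 2]. L is symmetric positive semidefinite, so every eigenvalue is real and nonnegative. The single zero eigenvalue shows the graph is connected.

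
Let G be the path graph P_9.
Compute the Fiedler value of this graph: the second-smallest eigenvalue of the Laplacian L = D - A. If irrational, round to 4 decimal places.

The graph has 9 vertices and degree multiset [2, 2, 2, 2, 2, 2, 2, 1, 1]; D is the diagonal matrix of degrees and L = D - A. The sorted Laplacian eigenvalues are [0, 0.1206, 0.4679, 1, 1.6527, 2.3473, 3, 3.5321, 3.8794]; the algebraic connectivity is the second entry, 0.1206.

0.1206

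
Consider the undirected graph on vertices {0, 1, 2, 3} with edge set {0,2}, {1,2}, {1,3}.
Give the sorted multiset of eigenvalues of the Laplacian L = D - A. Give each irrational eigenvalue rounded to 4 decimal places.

Reading degrees in the order [0, 1, 2, 3] gives [1, 2, 2, 1]; set D = diag(1, 2, 2, 1) and form L = D - A. Diagonalising L (or applying a numerical eigensolver to the 4x4 matrix) gives the spectrum above. The largest eigenvalue, 3.4142, is at most the vertex count 4. There is one zero in the spectrum, matching the 1 component.

[0, 0.5858, 2, 3.4142]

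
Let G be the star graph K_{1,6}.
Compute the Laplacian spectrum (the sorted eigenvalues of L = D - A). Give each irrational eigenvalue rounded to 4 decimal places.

The graph has 7 vertices and degree multiset [6, 1, 1, 1, 1, 1, 1]; D is the diagonal matrix of degrees and L = D - A. L is symmetric positive semidefinite, so every eigenvalue is real and nonnegative. The eigenvalues sum to 12, which equals trace(L) = 2|E|.

[0, 1, 1, 1, 1, 1, 7]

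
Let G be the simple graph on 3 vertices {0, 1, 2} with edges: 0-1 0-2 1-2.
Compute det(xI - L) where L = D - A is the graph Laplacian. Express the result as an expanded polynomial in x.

x^3 - 6x^2 + 9x

Each diagonal entry of L is the vertex degree and each off-diagonal entry is -1 where an edge is present, 0 otherwise; in the order [0, 1, 2] the diagonal is [2, 2, 2]. Computing det(xI - L) by cofactor expansion (or equivalently via sum-over-permutations) gives x^3 - 6x^2 + 9x. The constant term is 0 because L is singular (the all-ones vector lies in its kernel). By the matrix-tree theorem the graph has (1/3) * product of the nonzero eigenvalues = 3 spanning trees.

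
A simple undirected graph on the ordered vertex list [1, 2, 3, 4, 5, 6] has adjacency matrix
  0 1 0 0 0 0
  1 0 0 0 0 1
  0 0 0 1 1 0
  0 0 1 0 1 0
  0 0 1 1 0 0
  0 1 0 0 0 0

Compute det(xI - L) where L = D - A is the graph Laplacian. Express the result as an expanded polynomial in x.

With the vertex order [1, 2, 3, 4, 5, 6], the degrees are [1, 2, 2, 2, 2, 1], giving D = diag(1, 2, 2, 2, 2, 1) and L = D - A. L has integer entries, so p(x) = det(xI - L) has integer coefficients. Expanding the determinant yields x^6 - 10x^5 + 36x^4 - 54x^3 + 27x^2. Since p(0) = det(-L) = 0, x divides p(x).

x^6 - 10x^5 + 36x^4 - 54x^3 + 27x^2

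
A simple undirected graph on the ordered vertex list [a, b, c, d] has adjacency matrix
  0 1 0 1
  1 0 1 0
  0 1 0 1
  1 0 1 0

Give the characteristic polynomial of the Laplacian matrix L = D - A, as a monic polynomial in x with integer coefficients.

Each diagonal entry of L is the vertex degree and each off-diagonal entry is -1 where an edge is present, 0 otherwise; in the order [a, b, c, d] the diagonal is [2, 2, 2, 2]. Computing det(xI - L) by cofactor expansion (or equivalently via sum-over-permutations) gives x^4 - 8x^3 + 20x^2 - 16x. The coefficient of x^3 equals -trace(L) = -8, matching the sum of degrees. There is one zero in the spectrum, matching the 1 component.

x^4 - 8x^3 + 20x^2 - 16x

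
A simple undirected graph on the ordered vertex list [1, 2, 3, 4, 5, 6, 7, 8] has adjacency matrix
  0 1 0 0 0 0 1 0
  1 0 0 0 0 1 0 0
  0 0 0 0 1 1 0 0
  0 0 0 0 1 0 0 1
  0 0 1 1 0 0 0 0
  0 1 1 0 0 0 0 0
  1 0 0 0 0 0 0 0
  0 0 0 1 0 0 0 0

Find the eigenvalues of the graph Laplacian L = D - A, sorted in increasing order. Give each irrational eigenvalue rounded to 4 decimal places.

[0, 0.1522, 0.5858, 1.2346, 2, 2.7654, 3.4142, 3.8478]

Each diagonal entry of L is the vertex degree and each off-diagonal entry is -1 where an edge is present, 0 otherwise; in the order [1, 2, 3, 4, 5, 6, 7, 8] the diagonal is [2, 2, 2, 2, 2, 2, 1, 1]. The multiplicity of 0 as a Laplacian eigenvalue equals the number of connected components. The largest eigenvalue, 3.8478, is at most the vertex count 8.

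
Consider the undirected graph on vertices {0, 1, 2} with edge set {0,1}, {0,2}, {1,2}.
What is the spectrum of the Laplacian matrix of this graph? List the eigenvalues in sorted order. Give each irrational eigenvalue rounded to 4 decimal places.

[0, 3, 3]

Reading degrees in the order [0, 1, 2] gives [2, 2, 2]; set D = diag(2, 2, 2) and form L = D - A. The multiplicity of 0 as a Laplacian eigenvalue equals the number of connected components. The single zero eigenvalue shows the graph is connected.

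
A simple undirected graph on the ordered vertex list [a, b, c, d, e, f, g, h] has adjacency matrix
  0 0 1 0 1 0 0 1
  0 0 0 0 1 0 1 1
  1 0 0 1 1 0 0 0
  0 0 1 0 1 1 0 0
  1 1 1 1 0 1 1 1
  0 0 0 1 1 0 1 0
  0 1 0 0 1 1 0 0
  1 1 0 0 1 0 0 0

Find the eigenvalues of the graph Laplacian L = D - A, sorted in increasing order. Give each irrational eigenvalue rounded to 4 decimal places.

Each diagonal entry of L is the vertex degree and each off-diagonal entry is -1 where an edge is present, 0 otherwise; in the order [a, b, c, d, e, f, g, h] the diagonal is [3, 3, 3, 3, 7, 3, 3, 3]. L is symmetric positive semidefinite, so every eigenvalue is real and nonnegative. There is one zero in the spectrum, matching the 1 component.

[0, 1.7530, 1.7530, 3.4450, 3.4450, 4.8019, 4.8019, 8]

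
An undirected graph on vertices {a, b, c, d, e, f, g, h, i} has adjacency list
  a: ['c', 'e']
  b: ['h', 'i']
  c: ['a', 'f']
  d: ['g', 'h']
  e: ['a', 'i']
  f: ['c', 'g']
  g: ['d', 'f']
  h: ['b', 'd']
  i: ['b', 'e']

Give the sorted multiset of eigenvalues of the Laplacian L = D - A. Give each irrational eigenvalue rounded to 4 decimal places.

Reading degrees in the order [a, b, c, d, e, f, g, h, i] gives [2, 2, 2, 2, 2, 2, 2, 2, 2]; set D = diag(2, 2, 2, 2, 2, 2, 2, 2, 2) and form L = D - A. Diagonalising L (or applying a numerical eigensolver to the 9x9 matrix) gives the spectrum above.

[0, 0.4679, 0.4679, 1.6527, 1.6527, 3, 3, 3.8794, 3.8794]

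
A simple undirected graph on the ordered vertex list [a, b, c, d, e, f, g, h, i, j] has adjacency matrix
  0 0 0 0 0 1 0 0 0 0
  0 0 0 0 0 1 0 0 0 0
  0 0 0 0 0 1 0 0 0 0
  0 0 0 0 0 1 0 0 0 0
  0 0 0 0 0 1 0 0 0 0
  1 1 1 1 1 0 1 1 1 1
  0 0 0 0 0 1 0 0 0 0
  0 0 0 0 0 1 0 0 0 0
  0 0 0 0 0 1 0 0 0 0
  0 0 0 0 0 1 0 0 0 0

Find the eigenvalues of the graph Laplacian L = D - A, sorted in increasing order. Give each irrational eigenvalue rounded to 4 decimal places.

[0, 1, 1, 1, 1, 1, 1, 1, 1, 10]

Each diagonal entry of L is the vertex degree and each off-diagonal entry is -1 where an edge is present, 0 otherwise; in the order [a, b, c, d, e, f, g, h, i, j] the diagonal is [1, 1, 1, 1, 1, 9, 1, 1, 1, 1]. L is symmetric positive semidefinite, so every eigenvalue is real and nonnegative. The single zero eigenvalue shows the graph is connected. There is one zero in the spectrum, matching the 1 component. By the matrix-tree theorem the graph has (1/10) * product of the nonzero eigenvalues = 1 spanning tree.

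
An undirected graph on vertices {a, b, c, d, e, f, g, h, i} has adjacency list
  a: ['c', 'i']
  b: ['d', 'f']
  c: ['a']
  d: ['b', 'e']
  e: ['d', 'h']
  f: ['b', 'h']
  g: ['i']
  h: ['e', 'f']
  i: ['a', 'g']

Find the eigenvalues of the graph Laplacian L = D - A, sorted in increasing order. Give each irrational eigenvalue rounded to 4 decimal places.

[0, 0, 0.5858, 1.3820, 1.3820, 2, 3.4142, 3.6180, 3.6180]

Reading degrees in the order [a, b, c, d, e, f, g, h, i] gives [2, 2, 1, 2, 2, 2, 1, 2, 2]; set D = diag(2, 2, 1, 2, 2, 2, 1, 2, 2) and form L = D - A. L is symmetric positive semidefinite, so every eigenvalue is real and nonnegative. The 2 zero eigenvalues correspond to the 2 connected components. The largest eigenvalue, 3.6180, is at most the vertex count 9.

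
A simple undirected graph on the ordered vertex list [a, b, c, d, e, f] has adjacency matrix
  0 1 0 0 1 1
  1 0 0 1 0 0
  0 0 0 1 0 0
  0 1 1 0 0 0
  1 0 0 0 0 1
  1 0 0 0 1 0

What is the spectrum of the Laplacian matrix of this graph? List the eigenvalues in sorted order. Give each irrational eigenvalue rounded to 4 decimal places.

With the vertex order [a, b, c, d, e, f], the degrees are [3, 2, 1, 2, 2, 2], giving D = diag(3, 2, 1, 2, 2, 2) and L = D - A. Since every row of L sums to 0, the all-ones vector is in the kernel and 0 is an eigenvalue. There is one zero in the spectrum, matching the 1 component.

[0, 0.3249, 1.4608, 3, 3, 4.2143]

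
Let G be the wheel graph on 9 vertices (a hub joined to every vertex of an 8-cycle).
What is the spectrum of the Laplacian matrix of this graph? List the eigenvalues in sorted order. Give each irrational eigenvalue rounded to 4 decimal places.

The graph has 9 vertices and degree multiset [8, 3, 3, 3, 3, 3, 3, 3, 3]; D is the diagonal matrix of degrees and L = D - A. The multiplicity of 0 as a Laplacian eigenvalue equals the number of connected components. By the matrix-tree theorem the graph has (1/9) * product of the nonzero eigenvalues = 2205 spanning trees. There is one zero in the spectrum, matching the 1 component.

[0, 1.5858, 1.5858, 3, 3, 4.4142, 4.4142, 5, 9]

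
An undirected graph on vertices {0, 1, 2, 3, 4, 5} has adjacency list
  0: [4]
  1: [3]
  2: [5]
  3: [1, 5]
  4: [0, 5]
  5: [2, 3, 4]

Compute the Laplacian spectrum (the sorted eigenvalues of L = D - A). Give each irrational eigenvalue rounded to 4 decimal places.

[0, 0.3820, 0.6972, 2, 2.6180, 4.3028]

With the vertex order [0, 1, 2, 3, 4, 5], the degrees are [1, 1, 1, 2, 2, 3], giving D = diag(1, 1, 1, 2, 2, 3) and L = D - A. Since every row of L sums to 0, the all-ones vector is in the kernel and 0 is an eigenvalue. By the matrix-tree theorem the graph has (1/6) * product of the nonzero eigenvalues = 1 spanning tree. The eigenvalues sum to 10, which equals trace(L) = 2|E|.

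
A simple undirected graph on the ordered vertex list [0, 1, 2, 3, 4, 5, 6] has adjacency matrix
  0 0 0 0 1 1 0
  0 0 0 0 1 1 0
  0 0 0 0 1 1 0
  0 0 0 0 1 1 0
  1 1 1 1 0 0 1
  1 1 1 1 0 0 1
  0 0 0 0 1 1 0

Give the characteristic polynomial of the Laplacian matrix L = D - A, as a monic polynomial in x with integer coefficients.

x^7 - 20x^6 + 155x^5 - 600x^4 + 1240x^3 - 1312x^2 + 560x

Reading degrees in the order [0, 1, 2, 3, 4, 5, 6] gives [2, 2, 2, 2, 5, 5, 2]; set D = diag(2, 2, 2, 2, 5, 5, 2) and form L = D - A. Computing det(xI - L) by cofactor expansion (or equivalently via sum-over-permutations) gives x^7 - 20x^6 + 155x^5 - 600x^4 + 1240x^3 - 1312x^2 + 560x. The constant term is 0 because L is singular (the all-ones vector lies in its kernel). The largest eigenvalue, 7, is at most the vertex count 7. There is one zero in the spectrum, matching the 1 component.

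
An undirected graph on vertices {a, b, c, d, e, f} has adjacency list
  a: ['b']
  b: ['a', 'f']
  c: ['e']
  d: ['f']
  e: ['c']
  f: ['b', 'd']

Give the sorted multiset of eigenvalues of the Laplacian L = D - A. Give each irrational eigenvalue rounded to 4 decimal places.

Each diagonal entry of L is the vertex degree and each off-diagonal entry is -1 where an edge is present, 0 otherwise; in the order [a, b, c, d, e, f] the diagonal is [1, 2, 1, 1, 1, 2]. Diagonalising L (or applying a numerical eigensolver to the 6x6 matrix) gives the spectrum above. The 2 zero eigenvalues correspond to the 2 connected components. The eigenvalues sum to 8, which equals trace(L) = 2|E|. The largest eigenvalue, 3.4142, is at most the vertex count 6.

[0, 0, 0.5858, 2, 2, 3.4142]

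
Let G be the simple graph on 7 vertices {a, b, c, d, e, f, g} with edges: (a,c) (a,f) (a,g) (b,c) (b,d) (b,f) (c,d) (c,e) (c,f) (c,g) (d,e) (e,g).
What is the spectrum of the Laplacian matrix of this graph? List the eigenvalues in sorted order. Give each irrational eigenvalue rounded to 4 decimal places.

With the vertex order [a, b, c, d, e, f, g], the degrees are [3, 3, 6, 3, 3, 3, 3], giving D = diag(3, 3, 6, 3, 3, 3, 3) and L = D - A. Diagonalising L (or applying a numerical eigensolver to the 7x7 matrix) gives the spectrum above. The single zero eigenvalue shows the graph is connected. The eigenvalues sum to 24, which equals trace(L) = 2|E|.

[0, 2, 2, 4, 4, 5, 7]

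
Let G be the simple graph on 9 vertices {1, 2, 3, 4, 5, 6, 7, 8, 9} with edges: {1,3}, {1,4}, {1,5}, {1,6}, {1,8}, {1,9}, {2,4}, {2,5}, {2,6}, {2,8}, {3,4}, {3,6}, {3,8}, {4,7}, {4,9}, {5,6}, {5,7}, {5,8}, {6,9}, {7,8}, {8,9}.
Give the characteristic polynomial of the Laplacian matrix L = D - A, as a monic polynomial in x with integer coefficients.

Each diagonal entry of L is the vertex degree and each off-diagonal entry is -1 where an edge is present, 0 otherwise; in the order [1, 2, 3, 4, 5, 6, 7, 8, 9] the diagonal is [6, 4, 4, 5, 5, 5, 3, 6, 4]. L has integer entries, so p(x) = det(xI - L) has integer coefficients. Expanding the determinant yields x^9 - 42x^8 + 759x^7 - 7706x^6 + 48061x^5 - 188490x^4 + 453792x^3 - 612912x^2 + 355392x. Since p(0) = det(-L) = 0, x divides p(x). There is one zero in the spectrum, matching the 1 component. By the matrix-tree theorem the graph has (1/9) * product of the nonzero eigenvalues = 39488 spanning trees.

x^9 - 42x^8 + 759x^7 - 7706x^6 + 48061x^5 - 188490x^4 + 453792x^3 - 612912x^2 + 355392x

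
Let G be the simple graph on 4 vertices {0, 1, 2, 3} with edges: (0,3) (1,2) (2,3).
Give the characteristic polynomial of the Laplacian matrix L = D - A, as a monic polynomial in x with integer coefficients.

Each diagonal entry of L is the vertex degree and each off-diagonal entry is -1 where an edge is present, 0 otherwise; in the order [0, 1, 2, 3] the diagonal is [1, 1, 2, 2]. Computing det(xI - L) by cofactor expansion (or equivalently via sum-over-permutations) gives x^4 - 6x^3 + 10x^2 - 4x. The constant term is 0 because L is singular (the all-ones vector lies in its kernel). The largest eigenvalue, 3.4142, is at most the vertex count 4.

x^4 - 6x^3 + 10x^2 - 4x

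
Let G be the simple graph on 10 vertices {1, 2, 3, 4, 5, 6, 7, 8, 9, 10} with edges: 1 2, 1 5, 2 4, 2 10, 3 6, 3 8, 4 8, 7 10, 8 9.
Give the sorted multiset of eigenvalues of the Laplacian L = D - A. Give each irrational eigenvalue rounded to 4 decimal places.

[0, 0.1561, 0.3820, 0.5965, 1.1864, 2, 2.4539, 2.6180, 4.0305, 4.5767]

Each diagonal entry of L is the vertex degree and each off-diagonal entry is -1 where an edge is present, 0 otherwise; in the order [1, 2, 3, 4, 5, 6, 7, 8, 9, 10] the diagonal is [2, 3, 2, 2, 1, 1, 1, 3, 1, 2]. The multiplicity of 0 as a Laplacian eigenvalue equals the number of connected components. The single zero eigenvalue shows the graph is connected. There is one zero in the spectrum, matching the 1 component.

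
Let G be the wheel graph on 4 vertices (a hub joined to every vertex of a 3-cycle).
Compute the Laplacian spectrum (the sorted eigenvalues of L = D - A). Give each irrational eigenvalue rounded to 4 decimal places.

The graph has 4 vertices and degree multiset [3, 3, 3, 3]; D is the diagonal matrix of degrees and L = D - A. Since every row of L sums to 0, the all-ones vector is in the kernel and 0 is an eigenvalue. The single zero eigenvalue shows the graph is connected. By the matrix-tree theorem the graph has (1/4) * product of the nonzero eigenvalues = 16 spanning trees.

[0, 4, 4, 4]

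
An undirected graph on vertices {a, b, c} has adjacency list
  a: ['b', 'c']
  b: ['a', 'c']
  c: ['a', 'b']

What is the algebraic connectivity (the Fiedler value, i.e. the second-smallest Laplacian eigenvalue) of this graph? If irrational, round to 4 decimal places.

3

Each diagonal entry of L is the vertex degree and each off-diagonal entry is -1 where an edge is present, 0 otherwise; in the order [a, b, c] the diagonal is [2, 2, 2]. The smallest Laplacian eigenvalue is always 0. The next one, lambda_2 = 3, measures how hard the graph is to disconnect: larger values mean better connectivity. The largest eigenvalue, 3, is at most the vertex count 3.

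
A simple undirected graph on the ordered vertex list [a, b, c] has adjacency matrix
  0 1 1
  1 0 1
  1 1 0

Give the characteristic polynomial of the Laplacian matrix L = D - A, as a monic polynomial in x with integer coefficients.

Each diagonal entry of L is the vertex degree and each off-diagonal entry is -1 where an edge is present, 0 otherwise; in the order [a, b, c] the diagonal is [2, 2, 2]. Computing det(xI - L) by cofactor expansion (or equivalently via sum-over-permutations) gives x^3 - 6x^2 + 9x. The constant term is 0 because L is singular (the all-ones vector lies in its kernel). The eigenvalues sum to 6, which equals trace(L) = 2|E|.

x^3 - 6x^2 + 9x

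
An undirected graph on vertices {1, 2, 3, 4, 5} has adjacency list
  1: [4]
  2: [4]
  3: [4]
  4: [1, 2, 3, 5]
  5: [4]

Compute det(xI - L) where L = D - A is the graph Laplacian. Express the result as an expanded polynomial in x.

x^5 - 8x^4 + 18x^3 - 16x^2 + 5x

Reading degrees in the order [1, 2, 3, 4, 5] gives [1, 1, 1, 4, 1]; set D = diag(1, 1, 1, 4, 1) and form L = D - A. Computing det(xI - L) by cofactor expansion (or equivalently via sum-over-permutations) gives x^5 - 8x^4 + 18x^3 - 16x^2 + 5x. Since p(0) = det(-L) = 0, x divides p(x). By the matrix-tree theorem the graph has (1/5) * product of the nonzero eigenvalues = 1 spanning tree.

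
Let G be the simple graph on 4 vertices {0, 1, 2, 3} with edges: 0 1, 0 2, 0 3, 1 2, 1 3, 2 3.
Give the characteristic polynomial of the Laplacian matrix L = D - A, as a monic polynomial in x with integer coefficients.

With the vertex order [0, 1, 2, 3], the degrees are [3, 3, 3, 3], giving D = diag(3, 3, 3, 3) and L = D - A. L has integer entries, so p(x) = det(xI - L) has integer coefficients. Expanding the determinant yields x^4 - 12x^3 + 48x^2 - 64x. Since p(0) = det(-L) = 0, x divides p(x). The largest eigenvalue, 4, is at most the vertex count 4. The eigenvalues sum to 12, which equals trace(L) = 2|E|.

x^4 - 12x^3 + 48x^2 - 64x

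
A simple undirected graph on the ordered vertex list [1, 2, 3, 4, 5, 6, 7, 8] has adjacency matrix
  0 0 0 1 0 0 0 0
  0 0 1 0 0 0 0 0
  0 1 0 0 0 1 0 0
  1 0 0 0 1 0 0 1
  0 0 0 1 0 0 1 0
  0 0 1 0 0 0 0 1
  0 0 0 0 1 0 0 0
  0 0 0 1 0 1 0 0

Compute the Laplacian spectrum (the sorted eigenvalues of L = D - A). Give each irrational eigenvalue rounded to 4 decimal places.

[0, 0.1864, 0.5858, 1, 2, 2.4707, 3.4142, 4.3429]

Each diagonal entry of L is the vertex degree and each off-diagonal entry is -1 where an edge is present, 0 otherwise; in the order [1, 2, 3, 4, 5, 6, 7, 8] the diagonal is [1, 1, 2, 3, 2, 2, 1, 2]. L is symmetric positive semidefinite, so every eigenvalue is real and nonnegative. The single zero eigenvalue shows the graph is connected. The eigenvalues sum to 14, which equals trace(L) = 2|E|. By the matrix-tree theorem the graph has (1/8) * product of the nonzero eigenvalues = 1 spanning tree.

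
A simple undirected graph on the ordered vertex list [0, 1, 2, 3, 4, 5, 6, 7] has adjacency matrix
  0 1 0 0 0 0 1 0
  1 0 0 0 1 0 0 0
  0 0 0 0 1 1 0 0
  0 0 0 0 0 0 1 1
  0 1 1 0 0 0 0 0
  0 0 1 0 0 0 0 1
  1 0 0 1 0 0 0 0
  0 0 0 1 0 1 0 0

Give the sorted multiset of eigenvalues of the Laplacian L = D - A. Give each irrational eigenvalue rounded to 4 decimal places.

With the vertex order [0, 1, 2, 3, 4, 5, 6, 7], the degrees are [2, 2, 2, 2, 2, 2, 2, 2], giving D = diag(2, 2, 2, 2, 2, 2, 2, 2) and L = D - A. Since every row of L sums to 0, the all-ones vector is in the kernel and 0 is an eigenvalue. The single zero eigenvalue shows the graph is connected. The largest eigenvalue, 4, is at most the vertex count 8.

[0, 0.5858, 0.5858, 2, 2, 3.4142, 3.4142, 4]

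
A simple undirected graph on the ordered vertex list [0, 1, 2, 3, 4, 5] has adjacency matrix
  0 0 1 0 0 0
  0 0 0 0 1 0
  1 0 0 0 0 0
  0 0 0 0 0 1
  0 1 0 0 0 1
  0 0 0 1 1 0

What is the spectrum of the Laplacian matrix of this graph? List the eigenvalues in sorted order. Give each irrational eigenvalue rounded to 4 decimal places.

Each diagonal entry of L is the vertex degree and each off-diagonal entry is -1 where an edge is present, 0 otherwise; in the order [0, 1, 2, 3, 4, 5] the diagonal is [1, 1, 1, 1, 2, 2]. The multiplicity of 0 as a Laplacian eigenvalue equals the number of connected components. The 2 zero eigenvalues correspond to the 2 connected components.

[0, 0, 0.5858, 2, 2, 3.4142]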